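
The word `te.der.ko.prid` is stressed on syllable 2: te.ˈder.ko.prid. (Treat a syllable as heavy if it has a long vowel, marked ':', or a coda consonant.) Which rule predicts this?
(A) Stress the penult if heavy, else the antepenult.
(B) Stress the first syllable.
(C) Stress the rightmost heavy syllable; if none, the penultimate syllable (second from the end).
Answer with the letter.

A

Rule A → syllable 2 ✓.
Rule B → syllable 1 (observed: 2).
Rule C → syllable 4 (observed: 2).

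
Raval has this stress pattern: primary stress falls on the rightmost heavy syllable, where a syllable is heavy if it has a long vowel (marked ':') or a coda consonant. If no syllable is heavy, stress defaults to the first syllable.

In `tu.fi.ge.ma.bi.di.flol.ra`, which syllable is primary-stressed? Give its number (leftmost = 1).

7

Weights: 1 tu L, 2 fi L, 3 ge L, 4 ma L, 5 bi L, 6 di L, 7 flol H, 8 ra L.
Heavy syllables in the domain: 7. The rightmost is syllable 7 (flol).
Primary stress: syllable 7 → tu.fi.ge.ma.bi.di.ˈflol.ra.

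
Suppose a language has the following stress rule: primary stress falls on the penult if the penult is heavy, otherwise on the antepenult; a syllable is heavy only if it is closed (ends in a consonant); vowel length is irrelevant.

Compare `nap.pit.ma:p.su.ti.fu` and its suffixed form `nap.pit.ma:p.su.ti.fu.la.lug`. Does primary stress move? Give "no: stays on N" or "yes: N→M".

Base `nap.pit.ma:p.su.ti.fu` (6 syllables):
  Weights: 4 su L, 5 ti L, 6 fu L.
  The penult (syllable 5, ti) is light, so stress falls on the antepenult (syllable 4, su).
  → primary stress on syllable 4.
Suffixed `nap.pit.ma:p.su.ti.fu.la.lug` (8 syllables):
  Weights: 6 fu L, 7 la L, 8 lug H.
  The penult (syllable 7, la) is light, so stress falls on the antepenult (syllable 6, fu).
  → primary stress on syllable 6.

yes: 4→6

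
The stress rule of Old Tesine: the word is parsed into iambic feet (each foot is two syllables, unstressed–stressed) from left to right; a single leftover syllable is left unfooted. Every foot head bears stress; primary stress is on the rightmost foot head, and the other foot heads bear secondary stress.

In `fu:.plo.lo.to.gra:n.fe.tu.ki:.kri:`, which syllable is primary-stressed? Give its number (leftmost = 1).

Parse left to right into iambic (σˈσ) feet: (fu:.ˈplo) (lo.ˈto) (gra:n.ˈfe) (tu.ˈki:) kri:. Syllable 9 is left unfooted.
Foot heads (stressed positions): 2, 4, 6, 8.
End Rule Rightmost: primary stress on the rightmost head = syllable 8.
Primary stress: syllable 8 → fu:.plo.lo.to.gra:n.fe.tu.ˈki:.kri:.

8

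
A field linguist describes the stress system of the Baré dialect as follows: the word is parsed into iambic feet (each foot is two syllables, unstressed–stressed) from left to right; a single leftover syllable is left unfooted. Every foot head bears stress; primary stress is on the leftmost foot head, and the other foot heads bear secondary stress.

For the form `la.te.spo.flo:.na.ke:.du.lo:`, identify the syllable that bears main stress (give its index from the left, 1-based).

2

Parse left to right into iambic (σˈσ) feet: (la.ˈte) (spo.ˈflo:) (na.ˈke:) (du.ˈlo:).
Foot heads (stressed positions): 2, 4, 6, 8.
End Rule Leftmost: primary stress on the leftmost head = syllable 2.
Primary stress: syllable 2 → la.ˈte.spo.flo:.na.ke:.du.lo:.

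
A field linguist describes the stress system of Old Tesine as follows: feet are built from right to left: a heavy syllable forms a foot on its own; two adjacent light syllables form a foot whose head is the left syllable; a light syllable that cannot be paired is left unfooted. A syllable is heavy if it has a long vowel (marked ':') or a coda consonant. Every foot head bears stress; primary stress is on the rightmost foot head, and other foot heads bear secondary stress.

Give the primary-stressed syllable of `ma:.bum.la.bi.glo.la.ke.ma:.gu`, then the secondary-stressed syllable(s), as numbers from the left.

primary 8, secondary 1, 2, 4, 6

Weights: 1 ma: H, 2 bum H, 3 la L, 4 bi L, 5 glo L, 6 la L, 7 ke L, 8 ma: H, 9 gu L.
Parse right to left (heavy = foot alone; LL = one foot; stranded L unfooted): (ˈma:) (ˈbum) la (ˈbi.glo) (ˈla.ke) (ˈma:) gu.
Foot heads: 1, 2, 4, 6, 8.
Primary stress on the rightmost head = syllable 8.
Secondary stress on 1, 2, 4, 6: ˌma:.ˌbum.la.ˌbi.glo.ˌla.ke.ˈma:.gu.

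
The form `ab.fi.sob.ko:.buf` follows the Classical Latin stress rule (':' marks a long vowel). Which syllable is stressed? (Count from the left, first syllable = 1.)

Classical Latin: stress the penult if heavy (long vowel or closed), else the antepenult.
Weights: 3 sob H, 4 ko: H, 5 buf H.
The penult (syllable 4, ko:) is heavy, so it takes stress.
Stress on syllable 4: ab.fi.sob.ˈko:.buf.

4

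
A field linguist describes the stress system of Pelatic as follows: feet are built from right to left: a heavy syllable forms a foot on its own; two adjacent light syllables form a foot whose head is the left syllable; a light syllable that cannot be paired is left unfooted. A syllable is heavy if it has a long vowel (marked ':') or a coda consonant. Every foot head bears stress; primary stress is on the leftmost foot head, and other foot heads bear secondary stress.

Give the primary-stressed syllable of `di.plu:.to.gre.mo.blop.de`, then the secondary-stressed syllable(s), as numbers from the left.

Weights: 1 di L, 2 plu: H, 3 to L, 4 gre L, 5 mo L, 6 blop H, 7 de L.
Parse right to left (heavy = foot alone; LL = one foot; stranded L unfooted): di (ˈplu:) to (ˈgre.mo) (ˈblop) de.
Foot heads: 2, 4, 6.
Primary stress on the leftmost head = syllable 2.
Secondary stress on 4, 6: di.ˈplu:.to.ˌgre.mo.ˌblop.de.

primary 2, secondary 4, 6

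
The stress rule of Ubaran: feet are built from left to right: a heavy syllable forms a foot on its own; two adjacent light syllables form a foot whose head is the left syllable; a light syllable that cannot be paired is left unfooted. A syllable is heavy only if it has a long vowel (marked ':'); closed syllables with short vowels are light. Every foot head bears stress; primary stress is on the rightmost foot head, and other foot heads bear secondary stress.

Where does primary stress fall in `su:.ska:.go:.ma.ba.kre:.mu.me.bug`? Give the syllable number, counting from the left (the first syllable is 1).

7

Weights: 1 su: H, 2 ska: H, 3 go: H, 4 ma L, 5 ba L, 6 kre: H, 7 mu L, 8 me L, 9 bug L.
Parse left to right (heavy = foot alone; LL = one foot; stranded L unfooted): (ˈsu:) (ˈska:) (ˈgo:) (ˈma.ba) (ˈkre:) (ˈmu.me) bug.
Foot heads: 1, 2, 3, 4, 6, 7.
Primary stress on the rightmost head = syllable 7.
Primary stress: syllable 7 → su:.ska:.go:.ma.ba.kre:.ˈmu.me.bug.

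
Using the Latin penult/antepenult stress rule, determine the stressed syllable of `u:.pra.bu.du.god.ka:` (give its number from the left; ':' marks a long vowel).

Classical Latin: stress the penult if heavy (long vowel or closed), else the antepenult.
Weights: 4 du L, 5 god H, 6 ka: H.
The penult (syllable 5, god) is heavy, so it takes stress.
Stress on syllable 5: u:.pra.bu.du.ˈgod.ka:.

5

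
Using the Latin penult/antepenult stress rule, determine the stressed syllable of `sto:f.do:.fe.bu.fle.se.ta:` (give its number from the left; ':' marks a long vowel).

5

Classical Latin: stress the penult if heavy (long vowel or closed), else the antepenult.
Weights: 5 fle L, 6 se L, 7 ta: H.
The penult (syllable 6, se) is light, so stress falls on the antepenult (syllable 5, fle).
Stress on syllable 5: sto:f.do:.fe.bu.ˈfle.se.ta:.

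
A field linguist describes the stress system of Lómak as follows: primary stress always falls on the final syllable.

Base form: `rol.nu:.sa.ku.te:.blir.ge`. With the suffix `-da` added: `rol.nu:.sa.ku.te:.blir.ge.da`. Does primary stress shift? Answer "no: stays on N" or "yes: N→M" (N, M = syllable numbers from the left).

yes: 7→8

Base `rol.nu:.sa.ku.te:.blir.ge` (7 syllables):
  The word has 7 syllables; the final syllable is syllable 7 (ge).
  → primary stress on syllable 7.
Suffixed `rol.nu:.sa.ku.te:.blir.ge.da` (8 syllables):
  The word has 8 syllables; the final syllable is syllable 8 (da).
  → primary stress on syllable 8.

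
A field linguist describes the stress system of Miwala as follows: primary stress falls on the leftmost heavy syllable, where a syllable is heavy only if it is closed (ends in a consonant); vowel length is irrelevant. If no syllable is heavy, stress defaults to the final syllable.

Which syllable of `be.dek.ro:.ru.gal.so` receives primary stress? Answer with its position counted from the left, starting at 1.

Weights: 1 be L, 2 dek H, 3 ro: L, 4 ru L, 5 gal H, 6 so L.
Heavy syllables in the domain: 2, 5. The leftmost is syllable 2 (dek).
Primary stress: syllable 2 → be.ˈdek.ro:.ru.gal.so.

2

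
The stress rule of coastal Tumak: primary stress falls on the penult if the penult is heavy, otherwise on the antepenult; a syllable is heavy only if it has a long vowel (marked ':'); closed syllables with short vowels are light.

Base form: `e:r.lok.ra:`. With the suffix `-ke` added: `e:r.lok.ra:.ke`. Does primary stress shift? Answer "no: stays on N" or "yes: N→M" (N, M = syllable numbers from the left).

Base `e:r.lok.ra:` (3 syllables):
  Weights: 1 e:r H, 2 lok L, 3 ra: H.
  The penult (syllable 2, lok) is light, so stress falls on the antepenult (syllable 1, e:r).
  → primary stress on syllable 1.
Suffixed `e:r.lok.ra:.ke` (4 syllables):
  Weights: 2 lok L, 3 ra: H, 4 ke L.
  The penult (syllable 3, ra:) is heavy, so it takes stress.
  → primary stress on syllable 3.

yes: 1→3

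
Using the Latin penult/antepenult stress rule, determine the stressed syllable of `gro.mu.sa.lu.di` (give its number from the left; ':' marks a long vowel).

3

Classical Latin: stress the penult if heavy (long vowel or closed), else the antepenult.
Weights: 3 sa L, 4 lu L, 5 di L.
The penult (syllable 4, lu) is light, so stress falls on the antepenult (syllable 3, sa).
Stress on syllable 3: gro.mu.ˈsa.lu.di.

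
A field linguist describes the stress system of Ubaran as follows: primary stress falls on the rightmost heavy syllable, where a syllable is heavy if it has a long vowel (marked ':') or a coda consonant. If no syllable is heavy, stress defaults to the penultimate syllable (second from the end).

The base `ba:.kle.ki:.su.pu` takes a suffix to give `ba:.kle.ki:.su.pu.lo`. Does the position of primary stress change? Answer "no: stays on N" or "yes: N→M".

no: stays on 3

Base `ba:.kle.ki:.su.pu` (5 syllables):
  Weights: 1 ba: H, 2 kle L, 3 ki: H, 4 su L, 5 pu L.
  Heavy syllables in the domain: 1, 3. The rightmost is syllable 3 (ki:).
  → primary stress on syllable 3.
Suffixed `ba:.kle.ki:.su.pu.lo` (6 syllables):
  Weights: 1 ba: H, 2 kle L, 3 ki: H, 4 su L, 5 pu L, 6 lo L.
  Heavy syllables in the domain: 1, 3. The rightmost is syllable 3 (ki:).
  → primary stress on syllable 3.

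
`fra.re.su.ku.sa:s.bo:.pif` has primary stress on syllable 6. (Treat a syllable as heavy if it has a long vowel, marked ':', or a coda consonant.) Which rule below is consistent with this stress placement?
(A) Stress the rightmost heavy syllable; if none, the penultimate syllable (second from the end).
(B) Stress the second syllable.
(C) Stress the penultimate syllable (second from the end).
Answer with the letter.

C

Rule A → syllable 7 (observed: 6).
Rule B → syllable 2 (observed: 6).
Rule C → syllable 6 ✓.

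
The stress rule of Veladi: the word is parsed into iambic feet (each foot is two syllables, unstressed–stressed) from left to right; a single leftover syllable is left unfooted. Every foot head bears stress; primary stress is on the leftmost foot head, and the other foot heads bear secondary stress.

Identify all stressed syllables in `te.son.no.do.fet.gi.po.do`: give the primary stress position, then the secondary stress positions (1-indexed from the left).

Parse left to right into iambic (σˈσ) feet: (te.ˈson) (no.ˈdo) (fet.ˈgi) (po.ˈdo).
Foot heads (stressed positions): 2, 4, 6, 8.
End Rule Leftmost: primary stress on the leftmost head = syllable 2.
Secondary stress on 4, 6, 8: te.ˈson.no.ˌdo.fet.ˌgi.po.ˌdo.

primary 2, secondary 4, 6, 8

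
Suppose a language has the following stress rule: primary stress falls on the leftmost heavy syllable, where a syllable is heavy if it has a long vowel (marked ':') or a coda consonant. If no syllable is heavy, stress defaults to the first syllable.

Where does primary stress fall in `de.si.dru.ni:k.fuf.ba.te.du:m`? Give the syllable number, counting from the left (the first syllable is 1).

Weights: 1 de L, 2 si L, 3 dru L, 4 ni:k H, 5 fuf H, 6 ba L, 7 te L, 8 du:m H.
Heavy syllables in the domain: 4, 5, 8. The leftmost is syllable 4 (ni:k).
Primary stress: syllable 4 → de.si.dru.ˈni:k.fuf.ba.te.du:m.

4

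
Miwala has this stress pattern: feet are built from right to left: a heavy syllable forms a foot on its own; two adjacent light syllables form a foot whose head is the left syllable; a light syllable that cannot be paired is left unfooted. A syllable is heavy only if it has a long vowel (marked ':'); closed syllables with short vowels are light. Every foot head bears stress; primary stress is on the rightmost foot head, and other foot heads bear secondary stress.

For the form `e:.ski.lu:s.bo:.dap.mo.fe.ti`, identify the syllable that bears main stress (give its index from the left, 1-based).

Weights: 1 e: H, 2 ski L, 3 lu:s H, 4 bo: H, 5 dap L, 6 mo L, 7 fe L, 8 ti L.
Parse right to left (heavy = foot alone; LL = one foot; stranded L unfooted): (ˈe:) ski (ˈlu:s) (ˈbo:) (ˈdap.mo) (ˈfe.ti).
Foot heads: 1, 3, 4, 5, 7.
Primary stress on the rightmost head = syllable 7.
Primary stress: syllable 7 → e:.ski.lu:s.bo:.dap.mo.ˈfe.ti.

7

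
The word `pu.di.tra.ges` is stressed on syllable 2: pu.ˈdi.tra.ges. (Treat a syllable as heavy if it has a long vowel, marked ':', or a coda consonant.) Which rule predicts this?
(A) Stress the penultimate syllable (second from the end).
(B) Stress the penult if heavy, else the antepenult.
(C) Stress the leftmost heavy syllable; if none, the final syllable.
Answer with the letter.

B

Rule A → syllable 3 (observed: 2).
Rule B → syllable 2 ✓.
Rule C → syllable 4 (observed: 2).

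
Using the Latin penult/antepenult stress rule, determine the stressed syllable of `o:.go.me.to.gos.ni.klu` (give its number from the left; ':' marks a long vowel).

5

Classical Latin: stress the penult if heavy (long vowel or closed), else the antepenult.
Weights: 5 gos H, 6 ni L, 7 klu L.
The penult (syllable 6, ni) is light, so stress falls on the antepenult (syllable 5, gos).
Stress on syllable 5: o:.go.me.to.ˈgos.ni.klu.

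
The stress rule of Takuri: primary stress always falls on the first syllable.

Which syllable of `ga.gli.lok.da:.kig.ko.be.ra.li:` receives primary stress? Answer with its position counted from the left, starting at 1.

The word has 9 syllables; the first syllable is syllable 1 (ga).
Primary stress: syllable 1 → ˈga.gli.lok.da:.kig.ko.be.ra.li:.

1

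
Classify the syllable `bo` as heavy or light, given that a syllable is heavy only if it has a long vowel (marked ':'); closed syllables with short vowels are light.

`bo`: short vowel, open (no coda). Short vowel → light.

light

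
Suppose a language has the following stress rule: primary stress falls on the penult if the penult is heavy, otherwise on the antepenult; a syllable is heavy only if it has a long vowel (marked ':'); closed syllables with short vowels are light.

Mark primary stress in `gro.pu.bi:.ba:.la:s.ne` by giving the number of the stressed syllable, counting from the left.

5

Weights: 4 ba: H, 5 la:s H, 6 ne L.
The penult (syllable 5, la:s) is heavy, so it takes stress.
Primary stress: syllable 5 → gro.pu.bi:.ba:.ˈla:s.ne.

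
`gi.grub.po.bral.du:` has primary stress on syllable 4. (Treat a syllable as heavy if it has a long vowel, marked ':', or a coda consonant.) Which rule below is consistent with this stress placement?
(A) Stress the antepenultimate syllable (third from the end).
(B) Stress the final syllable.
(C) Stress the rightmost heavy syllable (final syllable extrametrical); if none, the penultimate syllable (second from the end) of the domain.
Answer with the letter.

C

Rule A → syllable 3 (observed: 4).
Rule B → syllable 5 (observed: 4).
Rule C → syllable 4 ✓.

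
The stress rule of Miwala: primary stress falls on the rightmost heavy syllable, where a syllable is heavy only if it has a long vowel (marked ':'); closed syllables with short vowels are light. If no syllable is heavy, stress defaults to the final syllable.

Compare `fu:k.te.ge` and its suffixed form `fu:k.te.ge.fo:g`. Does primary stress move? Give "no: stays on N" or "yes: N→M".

Base `fu:k.te.ge` (3 syllables):
  Weights: 1 fu:k H, 2 te L, 3 ge L.
  Heavy syllables in the domain: 1. The rightmost is syllable 1 (fu:k).
  → primary stress on syllable 1.
Suffixed `fu:k.te.ge.fo:g` (4 syllables):
  Weights: 1 fu:k H, 2 te L, 3 ge L, 4 fo:g H.
  Heavy syllables in the domain: 1, 4. The rightmost is syllable 4 (fo:g).
  → primary stress on syllable 4.

yes: 1→4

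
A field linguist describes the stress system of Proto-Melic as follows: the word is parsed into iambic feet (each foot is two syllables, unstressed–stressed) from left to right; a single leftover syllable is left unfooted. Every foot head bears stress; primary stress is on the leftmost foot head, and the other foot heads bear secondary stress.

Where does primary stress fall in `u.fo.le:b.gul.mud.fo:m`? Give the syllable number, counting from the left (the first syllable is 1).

Parse left to right into iambic (σˈσ) feet: (u.ˈfo) (le:b.ˈgul) (mud.ˈfo:m).
Foot heads (stressed positions): 2, 4, 6.
End Rule Leftmost: primary stress on the leftmost head = syllable 2.
Primary stress: syllable 2 → u.ˈfo.le:b.gul.mud.fo:m.

2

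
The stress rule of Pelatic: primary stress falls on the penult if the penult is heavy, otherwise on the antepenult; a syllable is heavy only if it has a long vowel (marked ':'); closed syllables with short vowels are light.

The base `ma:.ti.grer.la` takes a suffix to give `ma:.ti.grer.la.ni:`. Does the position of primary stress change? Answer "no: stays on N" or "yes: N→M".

yes: 2→3

Base `ma:.ti.grer.la` (4 syllables):
  Weights: 2 ti L, 3 grer L, 4 la L.
  The penult (syllable 3, grer) is light, so stress falls on the antepenult (syllable 2, ti).
  → primary stress on syllable 2.
Suffixed `ma:.ti.grer.la.ni:` (5 syllables):
  Weights: 3 grer L, 4 la L, 5 ni: H.
  The penult (syllable 4, la) is light, so stress falls on the antepenult (syllable 3, grer).
  → primary stress on syllable 3.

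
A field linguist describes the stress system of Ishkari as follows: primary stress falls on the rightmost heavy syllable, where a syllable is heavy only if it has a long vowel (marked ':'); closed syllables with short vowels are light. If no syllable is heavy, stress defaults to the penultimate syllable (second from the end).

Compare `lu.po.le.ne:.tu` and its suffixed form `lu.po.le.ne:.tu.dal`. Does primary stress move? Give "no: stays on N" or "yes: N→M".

Base `lu.po.le.ne:.tu` (5 syllables):
  Weights: 1 lu L, 2 po L, 3 le L, 4 ne: H, 5 tu L.
  Heavy syllables in the domain: 4. The rightmost is syllable 4 (ne:).
  → primary stress on syllable 4.
Suffixed `lu.po.le.ne:.tu.dal` (6 syllables):
  Weights: 1 lu L, 2 po L, 3 le L, 4 ne: H, 5 tu L, 6 dal L.
  Heavy syllables in the domain: 4. The rightmost is syllable 4 (ne:).
  → primary stress on syllable 4.

no: stays on 4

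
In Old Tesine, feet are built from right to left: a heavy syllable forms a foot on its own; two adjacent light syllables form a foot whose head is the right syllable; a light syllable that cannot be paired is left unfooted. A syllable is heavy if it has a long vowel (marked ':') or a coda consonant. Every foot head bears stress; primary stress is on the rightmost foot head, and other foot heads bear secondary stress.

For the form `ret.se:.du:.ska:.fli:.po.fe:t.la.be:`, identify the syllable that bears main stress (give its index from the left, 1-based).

Weights: 1 ret H, 2 se: H, 3 du: H, 4 ska: H, 5 fli: H, 6 po L, 7 fe:t H, 8 la L, 9 be: H.
Parse right to left (heavy = foot alone; LL = one foot; stranded L unfooted): (ˈret) (ˈse:) (ˈdu:) (ˈska:) (ˈfli:) po (ˈfe:t) la (ˈbe:).
Foot heads: 1, 2, 3, 4, 5, 7, 9.
Primary stress on the rightmost head = syllable 9.
Primary stress: syllable 9 → ret.se:.du:.ska:.fli:.po.fe:t.la.ˈbe:.

9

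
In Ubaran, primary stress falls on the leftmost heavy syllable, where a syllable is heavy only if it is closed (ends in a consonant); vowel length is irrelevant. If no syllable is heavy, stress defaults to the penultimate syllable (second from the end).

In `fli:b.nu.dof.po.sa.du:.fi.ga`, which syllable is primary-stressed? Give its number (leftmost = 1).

Weights: 1 fli:b H, 2 nu L, 3 dof H, 4 po L, 5 sa L, 6 du: L, 7 fi L, 8 ga L.
Heavy syllables in the domain: 1, 3. The leftmost is syllable 1 (fli:b).
Primary stress: syllable 1 → ˈfli:b.nu.dof.po.sa.du:.fi.ga.

1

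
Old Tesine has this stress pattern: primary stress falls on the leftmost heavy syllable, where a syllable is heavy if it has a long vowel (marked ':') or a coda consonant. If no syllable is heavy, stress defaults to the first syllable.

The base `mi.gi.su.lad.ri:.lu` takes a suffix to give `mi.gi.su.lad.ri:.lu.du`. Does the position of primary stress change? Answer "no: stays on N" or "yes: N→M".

Base `mi.gi.su.lad.ri:.lu` (6 syllables):
  Weights: 1 mi L, 2 gi L, 3 su L, 4 lad H, 5 ri: H, 6 lu L.
  Heavy syllables in the domain: 4, 5. The leftmost is syllable 4 (lad).
  → primary stress on syllable 4.
Suffixed `mi.gi.su.lad.ri:.lu.du` (7 syllables):
  Weights: 1 mi L, 2 gi L, 3 su L, 4 lad H, 5 ri: H, 6 lu L, 7 du L.
  Heavy syllables in the domain: 4, 5. The leftmost is syllable 4 (lad).
  → primary stress on syllable 4.

no: stays on 4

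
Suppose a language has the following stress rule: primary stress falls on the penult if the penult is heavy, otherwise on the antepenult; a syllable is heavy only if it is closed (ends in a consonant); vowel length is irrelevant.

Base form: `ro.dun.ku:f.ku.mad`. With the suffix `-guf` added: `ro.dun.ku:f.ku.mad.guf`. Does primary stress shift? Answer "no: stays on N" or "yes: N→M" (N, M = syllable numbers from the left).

Base `ro.dun.ku:f.ku.mad` (5 syllables):
  Weights: 3 ku:f H, 4 ku L, 5 mad H.
  The penult (syllable 4, ku) is light, so stress falls on the antepenult (syllable 3, ku:f).
  → primary stress on syllable 3.
Suffixed `ro.dun.ku:f.ku.mad.guf` (6 syllables):
  Weights: 4 ku L, 5 mad H, 6 guf H.
  The penult (syllable 5, mad) is heavy, so it takes stress.
  → primary stress on syllable 5.

yes: 3→5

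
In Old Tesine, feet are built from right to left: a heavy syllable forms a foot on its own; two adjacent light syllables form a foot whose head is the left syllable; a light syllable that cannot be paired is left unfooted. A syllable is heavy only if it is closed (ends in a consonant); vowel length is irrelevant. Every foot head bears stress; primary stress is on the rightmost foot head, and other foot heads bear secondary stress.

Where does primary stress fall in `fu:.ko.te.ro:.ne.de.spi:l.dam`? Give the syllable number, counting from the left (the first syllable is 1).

Weights: 1 fu: L, 2 ko L, 3 te L, 4 ro: L, 5 ne L, 6 de L, 7 spi:l H, 8 dam H.
Parse right to left (heavy = foot alone; LL = one foot; stranded L unfooted): (ˈfu:.ko) (ˈte.ro:) (ˈne.de) (ˈspi:l) (ˈdam).
Foot heads: 1, 3, 5, 7, 8.
Primary stress on the rightmost head = syllable 8.
Primary stress: syllable 8 → fu:.ko.te.ro:.ne.de.spi:l.ˈdam.

8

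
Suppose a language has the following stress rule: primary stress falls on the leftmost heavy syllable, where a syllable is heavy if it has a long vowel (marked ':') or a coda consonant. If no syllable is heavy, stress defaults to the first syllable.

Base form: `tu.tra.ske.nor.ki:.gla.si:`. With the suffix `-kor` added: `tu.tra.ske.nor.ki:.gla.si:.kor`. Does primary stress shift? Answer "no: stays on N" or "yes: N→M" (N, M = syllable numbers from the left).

Base `tu.tra.ske.nor.ki:.gla.si:` (7 syllables):
  Weights: 1 tu L, 2 tra L, 3 ske L, 4 nor H, 5 ki: H, 6 gla L, 7 si: H.
  Heavy syllables in the domain: 4, 5, 7. The leftmost is syllable 4 (nor).
  → primary stress on syllable 4.
Suffixed `tu.tra.ske.nor.ki:.gla.si:.kor` (8 syllables):
  Weights: 1 tu L, 2 tra L, 3 ske L, 4 nor H, 5 ki: H, 6 gla L, 7 si: H, 8 kor H.
  Heavy syllables in the domain: 4, 5, 7, 8. The leftmost is syllable 4 (nor).
  → primary stress on syllable 4.

no: stays on 4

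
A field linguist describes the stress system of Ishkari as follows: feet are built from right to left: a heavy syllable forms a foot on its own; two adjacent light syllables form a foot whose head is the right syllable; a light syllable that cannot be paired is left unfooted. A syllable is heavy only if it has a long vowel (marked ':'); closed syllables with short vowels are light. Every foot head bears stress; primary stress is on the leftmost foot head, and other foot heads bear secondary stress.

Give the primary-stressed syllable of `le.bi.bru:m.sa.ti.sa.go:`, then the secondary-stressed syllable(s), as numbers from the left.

primary 2, secondary 3, 6, 7

Weights: 1 le L, 2 bi L, 3 bru:m H, 4 sa L, 5 ti L, 6 sa L, 7 go: H.
Parse right to left (heavy = foot alone; LL = one foot; stranded L unfooted): (le.ˈbi) (ˈbru:m) sa (ti.ˈsa) (ˈgo:).
Foot heads: 2, 3, 6, 7.
Primary stress on the leftmost head = syllable 2.
Secondary stress on 3, 6, 7: le.ˈbi.ˌbru:m.sa.ti.ˌsa.ˌgo:.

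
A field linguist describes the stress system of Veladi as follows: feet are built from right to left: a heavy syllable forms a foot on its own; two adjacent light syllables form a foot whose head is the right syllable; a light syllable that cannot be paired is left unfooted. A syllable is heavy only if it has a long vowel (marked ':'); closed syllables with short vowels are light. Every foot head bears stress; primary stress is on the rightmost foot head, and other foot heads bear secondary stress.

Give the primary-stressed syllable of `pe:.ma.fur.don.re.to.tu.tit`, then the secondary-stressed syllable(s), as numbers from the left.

Weights: 1 pe: H, 2 ma L, 3 fur L, 4 don L, 5 re L, 6 to L, 7 tu L, 8 tit L.
Parse right to left (heavy = foot alone; LL = one foot; stranded L unfooted): (ˈpe:) ma (fur.ˈdon) (re.ˈto) (tu.ˈtit).
Foot heads: 1, 4, 6, 8.
Primary stress on the rightmost head = syllable 8.
Secondary stress on 1, 4, 6: ˌpe:.ma.fur.ˌdon.re.ˌto.tu.ˈtit.

primary 8, secondary 1, 4, 6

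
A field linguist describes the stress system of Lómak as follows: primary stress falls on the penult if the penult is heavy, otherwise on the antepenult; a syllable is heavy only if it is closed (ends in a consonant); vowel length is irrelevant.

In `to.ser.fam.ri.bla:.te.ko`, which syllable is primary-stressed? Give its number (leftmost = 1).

Weights: 5 bla: L, 6 te L, 7 ko L.
The penult (syllable 6, te) is light, so stress falls on the antepenult (syllable 5, bla:).
Primary stress: syllable 5 → to.ser.fam.ri.ˈbla:.te.ko.

5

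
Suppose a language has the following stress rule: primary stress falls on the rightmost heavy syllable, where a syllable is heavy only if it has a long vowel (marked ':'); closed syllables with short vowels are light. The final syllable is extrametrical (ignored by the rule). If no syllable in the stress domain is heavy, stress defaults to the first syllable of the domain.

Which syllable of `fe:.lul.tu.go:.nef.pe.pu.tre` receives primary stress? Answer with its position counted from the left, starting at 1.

4

The final syllable (8, tre) is extrametrical; the stress domain is syllables 1–7.
Weights: 1 fe: H, 2 lul L, 3 tu L, 4 go: H, 5 nef L, 6 pe L, 7 pu L.
Heavy syllables in the domain: 1, 4. The rightmost is syllable 4 (go:).
Primary stress: syllable 4 → fe:.lul.tu.ˈgo:.nef.pe.pu.tre.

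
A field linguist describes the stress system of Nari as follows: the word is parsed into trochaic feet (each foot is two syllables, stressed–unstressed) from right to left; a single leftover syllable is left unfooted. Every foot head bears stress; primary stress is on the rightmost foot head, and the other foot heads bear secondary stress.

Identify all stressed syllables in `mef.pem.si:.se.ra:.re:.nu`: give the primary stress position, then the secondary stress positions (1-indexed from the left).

Parse right to left into trochaic (ˈσσ) feet: mef (ˈpem.si:) (ˈse.ra:) (ˈre:.nu). Syllable 1 is left unfooted.
Foot heads (stressed positions): 2, 4, 6.
End Rule Rightmost: primary stress on the rightmost head = syllable 6.
Secondary stress on 2, 4: mef.ˌpem.si:.ˌse.ra:.ˈre:.nu.

primary 6, secondary 2, 4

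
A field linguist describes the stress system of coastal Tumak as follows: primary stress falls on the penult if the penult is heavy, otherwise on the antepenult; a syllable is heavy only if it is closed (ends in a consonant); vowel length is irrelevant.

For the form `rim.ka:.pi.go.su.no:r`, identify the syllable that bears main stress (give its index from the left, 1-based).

4

Weights: 4 go L, 5 su L, 6 no:r H.
The penult (syllable 5, su) is light, so stress falls on the antepenult (syllable 4, go).
Primary stress: syllable 4 → rim.ka:.pi.ˈgo.su.no:r.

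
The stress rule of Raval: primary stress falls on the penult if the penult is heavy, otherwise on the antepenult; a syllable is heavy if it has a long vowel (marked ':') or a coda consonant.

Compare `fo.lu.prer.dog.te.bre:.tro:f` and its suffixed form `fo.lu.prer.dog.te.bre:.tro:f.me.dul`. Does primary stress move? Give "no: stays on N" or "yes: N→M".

yes: 6→7

Base `fo.lu.prer.dog.te.bre:.tro:f` (7 syllables):
  Weights: 5 te L, 6 bre: H, 7 tro:f H.
  The penult (syllable 6, bre:) is heavy, so it takes stress.
  → primary stress on syllable 6.
Suffixed `fo.lu.prer.dog.te.bre:.tro:f.me.dul` (9 syllables):
  Weights: 7 tro:f H, 8 me L, 9 dul H.
  The penult (syllable 8, me) is light, so stress falls on the antepenult (syllable 7, tro:f).
  → primary stress on syllable 7.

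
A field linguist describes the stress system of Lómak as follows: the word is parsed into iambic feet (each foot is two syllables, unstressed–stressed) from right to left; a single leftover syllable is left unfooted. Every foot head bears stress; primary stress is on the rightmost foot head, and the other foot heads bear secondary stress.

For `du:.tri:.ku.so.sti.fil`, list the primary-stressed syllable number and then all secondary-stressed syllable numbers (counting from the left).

primary 6, secondary 2, 4

Parse right to left into iambic (σˈσ) feet: (du:.ˈtri:) (ku.ˈso) (sti.ˈfil).
Foot heads (stressed positions): 2, 4, 6.
End Rule Rightmost: primary stress on the rightmost head = syllable 6.
Secondary stress on 2, 4: du:.ˌtri:.ku.ˌso.sti.ˈfil.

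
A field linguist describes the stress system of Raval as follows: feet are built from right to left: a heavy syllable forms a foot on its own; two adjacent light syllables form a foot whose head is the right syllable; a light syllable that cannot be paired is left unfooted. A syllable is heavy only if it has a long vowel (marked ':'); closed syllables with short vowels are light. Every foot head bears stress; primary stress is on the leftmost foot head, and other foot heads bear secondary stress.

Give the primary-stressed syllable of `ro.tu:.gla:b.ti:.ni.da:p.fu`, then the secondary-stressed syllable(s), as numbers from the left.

primary 2, secondary 3, 4, 6

Weights: 1 ro L, 2 tu: H, 3 gla:b H, 4 ti: H, 5 ni L, 6 da:p H, 7 fu L.
Parse right to left (heavy = foot alone; LL = one foot; stranded L unfooted): ro (ˈtu:) (ˈgla:b) (ˈti:) ni (ˈda:p) fu.
Foot heads: 2, 3, 4, 6.
Primary stress on the leftmost head = syllable 2.
Secondary stress on 3, 4, 6: ro.ˈtu:.ˌgla:b.ˌti:.ni.ˌda:p.fu.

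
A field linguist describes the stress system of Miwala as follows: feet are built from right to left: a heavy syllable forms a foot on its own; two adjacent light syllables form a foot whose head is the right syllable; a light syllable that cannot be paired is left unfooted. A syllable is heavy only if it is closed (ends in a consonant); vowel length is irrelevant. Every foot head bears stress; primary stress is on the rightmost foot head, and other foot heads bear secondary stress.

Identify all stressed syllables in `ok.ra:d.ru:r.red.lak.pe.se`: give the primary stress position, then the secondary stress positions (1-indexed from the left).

Weights: 1 ok H, 2 ra:d H, 3 ru:r H, 4 red H, 5 lak H, 6 pe L, 7 se L.
Parse right to left (heavy = foot alone; LL = one foot; stranded L unfooted): (ˈok) (ˈra:d) (ˈru:r) (ˈred) (ˈlak) (pe.ˈse).
Foot heads: 1, 2, 3, 4, 5, 7.
Primary stress on the rightmost head = syllable 7.
Secondary stress on 1, 2, 3, 4, 5: ˌok.ˌra:d.ˌru:r.ˌred.ˌlak.pe.ˈse.

primary 7, secondary 1, 2, 3, 4, 5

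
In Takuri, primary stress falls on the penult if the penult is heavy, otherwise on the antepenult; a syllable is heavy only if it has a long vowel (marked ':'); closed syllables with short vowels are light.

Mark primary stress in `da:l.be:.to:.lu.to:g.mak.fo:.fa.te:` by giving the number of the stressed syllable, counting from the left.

Weights: 7 fo: H, 8 fa L, 9 te: H.
The penult (syllable 8, fa) is light, so stress falls on the antepenult (syllable 7, fo:).
Primary stress: syllable 7 → da:l.be:.to:.lu.to:g.mak.ˈfo:.fa.te:.

7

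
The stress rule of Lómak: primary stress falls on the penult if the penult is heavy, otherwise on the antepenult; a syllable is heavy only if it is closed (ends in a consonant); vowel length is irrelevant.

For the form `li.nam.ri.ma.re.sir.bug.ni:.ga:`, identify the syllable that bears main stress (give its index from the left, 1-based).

7

Weights: 7 bug H, 8 ni: L, 9 ga: L.
The penult (syllable 8, ni:) is light, so stress falls on the antepenult (syllable 7, bug).
Primary stress: syllable 7 → li.nam.ri.ma.re.sir.ˈbug.ni:.ga:.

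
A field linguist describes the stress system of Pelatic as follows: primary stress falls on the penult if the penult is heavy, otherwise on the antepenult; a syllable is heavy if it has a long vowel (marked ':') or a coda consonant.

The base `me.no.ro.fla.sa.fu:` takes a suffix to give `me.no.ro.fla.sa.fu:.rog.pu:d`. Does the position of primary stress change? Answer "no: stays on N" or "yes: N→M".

yes: 4→7

Base `me.no.ro.fla.sa.fu:` (6 syllables):
  Weights: 4 fla L, 5 sa L, 6 fu: H.
  The penult (syllable 5, sa) is light, so stress falls on the antepenult (syllable 4, fla).
  → primary stress on syllable 4.
Suffixed `me.no.ro.fla.sa.fu:.rog.pu:d` (8 syllables):
  Weights: 6 fu: H, 7 rog H, 8 pu:d H.
  The penult (syllable 7, rog) is heavy, so it takes stress.
  → primary stress on syllable 7.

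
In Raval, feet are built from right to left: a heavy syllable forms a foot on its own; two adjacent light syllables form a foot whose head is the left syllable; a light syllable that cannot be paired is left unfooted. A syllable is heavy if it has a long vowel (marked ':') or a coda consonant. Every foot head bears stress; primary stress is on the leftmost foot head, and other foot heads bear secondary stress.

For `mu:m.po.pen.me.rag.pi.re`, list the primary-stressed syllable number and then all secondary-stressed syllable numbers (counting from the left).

Weights: 1 mu:m H, 2 po L, 3 pen H, 4 me L, 5 rag H, 6 pi L, 7 re L.
Parse right to left (heavy = foot alone; LL = one foot; stranded L unfooted): (ˈmu:m) po (ˈpen) me (ˈrag) (ˈpi.re).
Foot heads: 1, 3, 5, 6.
Primary stress on the leftmost head = syllable 1.
Secondary stress on 3, 5, 6: ˈmu:m.po.ˌpen.me.ˌrag.ˌpi.re.

primary 1, secondary 3, 5, 6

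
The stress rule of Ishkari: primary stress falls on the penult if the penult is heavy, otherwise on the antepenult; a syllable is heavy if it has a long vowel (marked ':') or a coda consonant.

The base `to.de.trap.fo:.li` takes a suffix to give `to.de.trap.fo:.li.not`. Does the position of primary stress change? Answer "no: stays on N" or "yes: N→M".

Base `to.de.trap.fo:.li` (5 syllables):
  Weights: 3 trap H, 4 fo: H, 5 li L.
  The penult (syllable 4, fo:) is heavy, so it takes stress.
  → primary stress on syllable 4.
Suffixed `to.de.trap.fo:.li.not` (6 syllables):
  Weights: 4 fo: H, 5 li L, 6 not H.
  The penult (syllable 5, li) is light, so stress falls on the antepenult (syllable 4, fo:).
  → primary stress on syllable 4.

no: stays on 4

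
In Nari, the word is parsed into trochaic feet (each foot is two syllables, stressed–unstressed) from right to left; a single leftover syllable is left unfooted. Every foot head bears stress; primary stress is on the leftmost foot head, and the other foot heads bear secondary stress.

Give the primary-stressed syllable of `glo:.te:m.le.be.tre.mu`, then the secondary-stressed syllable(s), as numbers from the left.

Parse right to left into trochaic (ˈσσ) feet: (ˈglo:.te:m) (ˈle.be) (ˈtre.mu).
Foot heads (stressed positions): 1, 3, 5.
End Rule Leftmost: primary stress on the leftmost head = syllable 1.
Secondary stress on 3, 5: ˈglo:.te:m.ˌle.be.ˌtre.mu.

primary 1, secondary 3, 5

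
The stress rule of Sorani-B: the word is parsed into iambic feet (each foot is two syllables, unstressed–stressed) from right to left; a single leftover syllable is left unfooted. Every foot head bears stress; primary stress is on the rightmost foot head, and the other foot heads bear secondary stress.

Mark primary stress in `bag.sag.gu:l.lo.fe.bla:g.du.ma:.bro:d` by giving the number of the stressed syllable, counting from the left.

9

Parse right to left into iambic (σˈσ) feet: bag (sag.ˈgu:l) (lo.ˈfe) (bla:g.ˈdu) (ma:.ˈbro:d). Syllable 1 is left unfooted.
Foot heads (stressed positions): 3, 5, 7, 9.
End Rule Rightmost: primary stress on the rightmost head = syllable 9.
Primary stress: syllable 9 → bag.sag.gu:l.lo.fe.bla:g.du.ma:.ˈbro:d.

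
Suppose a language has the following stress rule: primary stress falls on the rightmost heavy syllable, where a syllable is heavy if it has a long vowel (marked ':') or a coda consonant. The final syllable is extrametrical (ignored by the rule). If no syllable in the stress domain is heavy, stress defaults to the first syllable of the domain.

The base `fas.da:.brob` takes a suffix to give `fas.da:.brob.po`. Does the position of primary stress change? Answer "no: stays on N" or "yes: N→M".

yes: 2→3

Base `fas.da:.brob` (3 syllables):
  The final syllable (3, brob) is extrametrical; the stress domain is syllables 1–2.
  Weights: 1 fas H, 2 da: H.
  Heavy syllables in the domain: 1, 2. The rightmost is syllable 2 (da:).
  → primary stress on syllable 2.
Suffixed `fas.da:.brob.po` (4 syllables):
  The final syllable (4, po) is extrametrical; the stress domain is syllables 1–3.
  Weights: 1 fas H, 2 da: H, 3 brob H.
  Heavy syllables in the domain: 1, 2, 3. The rightmost is syllable 3 (brob).
  → primary stress on syllable 3.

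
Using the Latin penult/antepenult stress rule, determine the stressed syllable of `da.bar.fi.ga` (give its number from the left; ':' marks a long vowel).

2

Classical Latin: stress the penult if heavy (long vowel or closed), else the antepenult.
Weights: 2 bar H, 3 fi L, 4 ga L.
The penult (syllable 3, fi) is light, so stress falls on the antepenult (syllable 2, bar).
Stress on syllable 2: da.ˈbar.fi.ga.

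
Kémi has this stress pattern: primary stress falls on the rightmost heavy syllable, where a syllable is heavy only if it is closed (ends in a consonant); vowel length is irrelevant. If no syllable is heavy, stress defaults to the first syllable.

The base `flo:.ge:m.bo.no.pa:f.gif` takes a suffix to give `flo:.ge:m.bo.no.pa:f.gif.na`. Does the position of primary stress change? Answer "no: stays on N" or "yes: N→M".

no: stays on 6

Base `flo:.ge:m.bo.no.pa:f.gif` (6 syllables):
  Weights: 1 flo: L, 2 ge:m H, 3 bo L, 4 no L, 5 pa:f H, 6 gif H.
  Heavy syllables in the domain: 2, 5, 6. The rightmost is syllable 6 (gif).
  → primary stress on syllable 6.
Suffixed `flo:.ge:m.bo.no.pa:f.gif.na` (7 syllables):
  Weights: 1 flo: L, 2 ge:m H, 3 bo L, 4 no L, 5 pa:f H, 6 gif H, 7 na L.
  Heavy syllables in the domain: 2, 5, 6. The rightmost is syllable 6 (gif).
  → primary stress on syllable 6.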